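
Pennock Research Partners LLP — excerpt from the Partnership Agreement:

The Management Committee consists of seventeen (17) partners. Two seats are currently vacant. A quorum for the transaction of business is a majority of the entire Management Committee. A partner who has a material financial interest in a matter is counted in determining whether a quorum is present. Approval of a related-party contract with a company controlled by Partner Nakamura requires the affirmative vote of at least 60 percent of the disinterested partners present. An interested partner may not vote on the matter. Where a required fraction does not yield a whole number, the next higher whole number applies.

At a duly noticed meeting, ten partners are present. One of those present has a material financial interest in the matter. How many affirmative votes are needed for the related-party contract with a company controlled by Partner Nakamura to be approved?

The related-party contract with a company controlled by Partner Nakamura requires three-fifths of the disinterested partners present (10 − 1 = 9).
3/5 of 9 = 5.40, rounded up to 6.

6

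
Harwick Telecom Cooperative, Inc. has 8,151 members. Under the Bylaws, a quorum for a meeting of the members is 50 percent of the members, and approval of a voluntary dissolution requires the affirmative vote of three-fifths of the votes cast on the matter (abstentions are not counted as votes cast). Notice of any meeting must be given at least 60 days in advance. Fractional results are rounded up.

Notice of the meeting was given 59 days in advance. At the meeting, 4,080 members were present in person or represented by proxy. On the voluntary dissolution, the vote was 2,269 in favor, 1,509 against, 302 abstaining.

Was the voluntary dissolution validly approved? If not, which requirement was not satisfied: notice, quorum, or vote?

Notice: 59 days given; 60 required. Not satisfied.
Quorum: 50% of 8,151 = 4,075.50, rounded up to 4,076; 4,080 present. Satisfied.
Vote: requires three-fifths of the votes cast (4,080 − 302 abstaining = 3,778); 3/5 of 3778 = 2266.80, rounded up to 2267, so 2,267 needed; 2,269 in favor. Satisfied.

Invalid — notice requirement not satisfied.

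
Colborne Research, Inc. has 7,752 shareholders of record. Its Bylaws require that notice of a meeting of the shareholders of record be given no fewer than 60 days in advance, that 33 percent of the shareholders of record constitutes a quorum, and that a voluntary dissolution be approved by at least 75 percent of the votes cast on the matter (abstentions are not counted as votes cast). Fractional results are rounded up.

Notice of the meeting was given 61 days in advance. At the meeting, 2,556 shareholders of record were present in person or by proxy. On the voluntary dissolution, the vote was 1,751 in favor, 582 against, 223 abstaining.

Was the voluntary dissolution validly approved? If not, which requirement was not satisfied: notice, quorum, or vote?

Notice: 61 days given; 60 required. Satisfied.
Quorum: 33% of 7,752 = 2,558.16, rounded up to 2,559; 2,556 present. Not satisfied.
Vote: requires three-fourths of the votes cast (2,556 − 223 abstaining = 2,333); 3/4 of 2333 = 1749.75, rounded up to 1750, so 1,750 needed; 1,751 in favor. Satisfied.

Invalid — quorum requirement not satisfied.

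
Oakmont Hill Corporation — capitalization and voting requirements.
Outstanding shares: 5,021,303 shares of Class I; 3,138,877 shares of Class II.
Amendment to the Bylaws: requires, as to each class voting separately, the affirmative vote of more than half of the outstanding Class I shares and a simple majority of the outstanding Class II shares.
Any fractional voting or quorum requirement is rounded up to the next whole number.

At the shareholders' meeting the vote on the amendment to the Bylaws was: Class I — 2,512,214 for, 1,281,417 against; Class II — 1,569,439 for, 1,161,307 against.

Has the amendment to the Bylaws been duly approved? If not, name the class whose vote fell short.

Approved — every class gave the required vote.

Class I: a majority of 5021303 is 2510652; 2,510,652 required, 2,512,214 in favor — approved.
Class II: a majority of 3138877 is 1569439; 1,569,439 required, 1,569,439 in favor — approved.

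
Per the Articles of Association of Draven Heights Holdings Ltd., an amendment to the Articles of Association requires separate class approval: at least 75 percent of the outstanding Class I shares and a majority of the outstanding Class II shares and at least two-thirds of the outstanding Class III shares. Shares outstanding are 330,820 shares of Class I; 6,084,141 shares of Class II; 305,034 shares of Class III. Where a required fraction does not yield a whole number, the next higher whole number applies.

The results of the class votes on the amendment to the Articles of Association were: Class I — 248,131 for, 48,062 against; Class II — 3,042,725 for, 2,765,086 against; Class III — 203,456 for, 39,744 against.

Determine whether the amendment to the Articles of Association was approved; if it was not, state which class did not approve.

Approved — every class gave the required vote.

Class I: 3/4 of 330820 = 248115; 248,115 required, 248,131 in favor — approved.
Class II: a majority of 6084141 is 3042071; 3,042,071 required, 3,042,725 in favor — approved.
Class III: 2/3 of 305034 = 203356; 203,356 required, 203,456 in favor — approved.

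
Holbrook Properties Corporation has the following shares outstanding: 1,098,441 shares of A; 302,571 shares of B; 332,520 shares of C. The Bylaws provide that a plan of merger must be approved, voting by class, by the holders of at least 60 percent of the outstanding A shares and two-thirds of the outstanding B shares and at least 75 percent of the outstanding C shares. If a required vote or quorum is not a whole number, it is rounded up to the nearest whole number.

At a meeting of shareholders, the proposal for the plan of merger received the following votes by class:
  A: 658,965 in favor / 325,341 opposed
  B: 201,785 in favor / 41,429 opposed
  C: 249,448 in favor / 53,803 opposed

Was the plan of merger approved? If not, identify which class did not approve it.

A: 3/5 of 1098441 = 659064.60, rounded up to 659065; 659,065 required, 658,965 in favor — not approved.
B: 2/3 of 302571 = 201714; 201,714 required, 201,785 in favor — approved.
C: 3/4 of 332520 = 249390; 249,390 required, 249,448 in favor — approved.

Not approved — the A shares did not give the required vote.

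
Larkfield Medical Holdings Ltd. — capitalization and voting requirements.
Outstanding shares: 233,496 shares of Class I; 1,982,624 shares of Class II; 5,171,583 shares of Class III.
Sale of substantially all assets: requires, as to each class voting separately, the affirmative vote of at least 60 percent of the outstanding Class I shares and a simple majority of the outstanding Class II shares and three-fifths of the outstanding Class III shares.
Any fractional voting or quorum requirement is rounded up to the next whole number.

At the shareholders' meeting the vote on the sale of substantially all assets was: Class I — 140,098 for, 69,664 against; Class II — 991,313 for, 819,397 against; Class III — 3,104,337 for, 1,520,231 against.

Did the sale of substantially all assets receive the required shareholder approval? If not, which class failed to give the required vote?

Approved — every class gave the required vote.

Class I: 3/5 of 233496 = 140097.60, rounded up to 140098; 140,098 required, 140,098 in favor — approved.
Class II: a majority of 1982624 is 991313; 991,313 required, 991,313 in favor — approved.
Class III: 3/5 of 5171583 = 3102949.80, rounded up to 3102950; 3,102,950 required, 3,104,337 in favor — approved.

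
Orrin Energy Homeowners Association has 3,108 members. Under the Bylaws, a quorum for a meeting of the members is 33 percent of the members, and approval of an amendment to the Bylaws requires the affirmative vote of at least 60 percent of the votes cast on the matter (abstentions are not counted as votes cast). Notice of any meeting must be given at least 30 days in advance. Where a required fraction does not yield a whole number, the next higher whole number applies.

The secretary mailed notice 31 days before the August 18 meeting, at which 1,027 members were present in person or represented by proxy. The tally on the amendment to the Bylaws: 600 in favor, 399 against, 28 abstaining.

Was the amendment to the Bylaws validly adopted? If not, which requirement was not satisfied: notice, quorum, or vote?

Notice: 31 days given; 30 required. Satisfied.
Quorum: 33% of 3,108 = 1,025.64, rounded up to 1,026; 1,027 present. Satisfied.
Vote: requires three-fifths of the votes cast (1,027 − 28 abstaining = 999); 3/5 of 999 = 599.40, rounded up to 600, so 600 needed; 600 in favor. Satisfied.

Valid — all requirements satisfied.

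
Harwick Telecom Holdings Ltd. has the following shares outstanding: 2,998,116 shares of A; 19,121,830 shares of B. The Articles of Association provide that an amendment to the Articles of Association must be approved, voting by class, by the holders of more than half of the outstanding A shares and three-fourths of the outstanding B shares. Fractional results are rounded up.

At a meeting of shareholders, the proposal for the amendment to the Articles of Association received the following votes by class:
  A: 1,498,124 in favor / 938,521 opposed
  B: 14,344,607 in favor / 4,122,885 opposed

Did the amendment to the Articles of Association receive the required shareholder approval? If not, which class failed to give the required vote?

A: a majority of 2998116 is 1499059; 1,499,059 required, 1,498,124 in favor — not approved.
B: 3/4 of 19121830 = 14341372.50, rounded up to 14341373; 14,341,373 required, 14,344,607 in favor — approved.

Not approved — the A shares did not give the required vote.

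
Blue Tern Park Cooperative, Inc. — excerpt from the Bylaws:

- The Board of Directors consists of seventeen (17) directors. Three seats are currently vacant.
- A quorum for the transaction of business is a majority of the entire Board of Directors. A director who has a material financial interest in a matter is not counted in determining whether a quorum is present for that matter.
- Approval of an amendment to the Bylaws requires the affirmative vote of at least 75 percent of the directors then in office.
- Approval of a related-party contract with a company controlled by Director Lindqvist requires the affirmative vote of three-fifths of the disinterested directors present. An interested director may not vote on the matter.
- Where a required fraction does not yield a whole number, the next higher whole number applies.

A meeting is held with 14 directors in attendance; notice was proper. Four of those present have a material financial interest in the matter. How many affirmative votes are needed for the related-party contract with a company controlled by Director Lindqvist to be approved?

6

The related-party contract with a company controlled by Director Lindqvist requires three-fifths of the disinterested directors present (14 − 4 = 10).
3/5 of 10 = 6.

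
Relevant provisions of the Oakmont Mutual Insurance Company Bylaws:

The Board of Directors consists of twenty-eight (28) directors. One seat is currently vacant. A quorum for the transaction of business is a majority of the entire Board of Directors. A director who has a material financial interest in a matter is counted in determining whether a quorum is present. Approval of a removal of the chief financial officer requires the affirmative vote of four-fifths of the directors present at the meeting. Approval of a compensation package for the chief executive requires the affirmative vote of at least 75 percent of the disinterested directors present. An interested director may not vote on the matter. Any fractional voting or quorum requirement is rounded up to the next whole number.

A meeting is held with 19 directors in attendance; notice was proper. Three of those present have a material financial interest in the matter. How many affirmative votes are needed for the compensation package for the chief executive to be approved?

The compensation package for the chief executive requires three-fourths of the disinterested directors present (19 − 3 = 16).
3/4 of 16 = 12.

12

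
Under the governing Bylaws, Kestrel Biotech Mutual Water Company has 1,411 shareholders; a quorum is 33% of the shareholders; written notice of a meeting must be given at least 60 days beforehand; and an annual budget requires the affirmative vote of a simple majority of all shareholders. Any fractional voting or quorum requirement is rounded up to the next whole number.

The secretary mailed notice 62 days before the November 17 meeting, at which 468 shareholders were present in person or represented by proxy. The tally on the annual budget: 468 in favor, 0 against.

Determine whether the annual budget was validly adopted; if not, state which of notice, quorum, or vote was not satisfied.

Notice: 62 days given; 60 required. Satisfied.
Quorum: 33% of 1,411 = 465.63, rounded up to 466; 468 present. Satisfied.
Vote: requires a majority of all shareholders (1,411); a majority of 1411 is 706, so 706 needed; 468 in favor. Not satisfied.

Invalid — vote requirement not satisfied.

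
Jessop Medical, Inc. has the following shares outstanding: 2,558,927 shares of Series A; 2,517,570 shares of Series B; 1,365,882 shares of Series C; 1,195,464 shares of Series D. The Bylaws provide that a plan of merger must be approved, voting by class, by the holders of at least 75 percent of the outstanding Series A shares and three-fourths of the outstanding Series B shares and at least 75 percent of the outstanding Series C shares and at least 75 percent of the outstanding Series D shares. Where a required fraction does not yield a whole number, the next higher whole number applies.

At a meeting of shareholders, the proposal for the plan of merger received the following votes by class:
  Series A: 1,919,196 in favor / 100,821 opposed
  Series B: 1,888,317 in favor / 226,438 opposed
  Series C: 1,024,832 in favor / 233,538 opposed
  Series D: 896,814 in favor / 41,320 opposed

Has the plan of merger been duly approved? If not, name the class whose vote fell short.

Series A: 3/4 of 2558927 = 1919195.25, rounded up to 1919196; 1,919,196 required, 1,919,196 in favor — approved.
Series B: 3/4 of 2517570 = 1888177.50, rounded up to 1888178; 1,888,178 required, 1,888,317 in favor — approved.
Series C: 3/4 of 1365882 = 1024411.50, rounded up to 1024412; 1,024,412 required, 1,024,832 in favor — approved.
Series D: 3/4 of 1195464 = 896598; 896,598 required, 896,814 in favor — approved.

Approved — every class gave the required vote.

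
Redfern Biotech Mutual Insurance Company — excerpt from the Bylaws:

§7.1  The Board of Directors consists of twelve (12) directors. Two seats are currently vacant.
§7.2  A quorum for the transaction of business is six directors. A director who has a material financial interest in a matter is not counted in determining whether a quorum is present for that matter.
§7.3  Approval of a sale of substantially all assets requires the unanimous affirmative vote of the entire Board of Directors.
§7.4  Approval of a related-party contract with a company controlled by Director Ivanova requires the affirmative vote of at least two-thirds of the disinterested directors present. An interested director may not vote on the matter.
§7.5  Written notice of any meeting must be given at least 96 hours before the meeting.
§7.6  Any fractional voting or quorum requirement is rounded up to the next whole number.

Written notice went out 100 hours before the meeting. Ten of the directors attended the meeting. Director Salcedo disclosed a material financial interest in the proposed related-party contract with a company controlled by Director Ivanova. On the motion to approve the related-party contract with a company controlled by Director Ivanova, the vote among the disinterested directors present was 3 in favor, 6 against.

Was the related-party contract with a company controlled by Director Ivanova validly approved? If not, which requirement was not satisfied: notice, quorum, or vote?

Invalid — vote requirement not satisfied.

Notice: 100 hours given; 96 required (100 ≥ 96). Satisfied.
Quorum: 10 present, but the 1 interested director does not count, leaving 9. Quorum is 6. Satisfied.
Vote: the related-party contract with a company controlled by Director Ivanova requires two-thirds of the disinterested directors present (10 − 1 = 9). 2/3 of 9 = 6, so 6 affirmative votes are needed; 3 voted in favor. Not satisfied.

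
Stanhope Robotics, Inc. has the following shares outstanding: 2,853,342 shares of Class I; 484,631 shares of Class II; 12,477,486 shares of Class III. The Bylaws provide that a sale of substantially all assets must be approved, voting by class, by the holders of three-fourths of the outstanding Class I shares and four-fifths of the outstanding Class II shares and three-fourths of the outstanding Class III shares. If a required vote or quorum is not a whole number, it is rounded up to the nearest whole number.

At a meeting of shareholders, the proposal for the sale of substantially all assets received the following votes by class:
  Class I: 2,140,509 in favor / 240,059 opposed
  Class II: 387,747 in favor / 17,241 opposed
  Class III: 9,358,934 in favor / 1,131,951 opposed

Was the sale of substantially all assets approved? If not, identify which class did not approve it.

Approved — every class gave the required vote.

Class I: 3/4 of 2853342 = 2140006.50, rounded up to 2140007; 2,140,007 required, 2,140,509 in favor — approved.
Class II: 4/5 of 484631 = 387704.80, rounded up to 387705; 387,705 required, 387,747 in favor — approved.
Class III: 3/4 of 12477486 = 9358114.50, rounded up to 9358115; 9,358,115 required, 9,358,934 in favor — approved.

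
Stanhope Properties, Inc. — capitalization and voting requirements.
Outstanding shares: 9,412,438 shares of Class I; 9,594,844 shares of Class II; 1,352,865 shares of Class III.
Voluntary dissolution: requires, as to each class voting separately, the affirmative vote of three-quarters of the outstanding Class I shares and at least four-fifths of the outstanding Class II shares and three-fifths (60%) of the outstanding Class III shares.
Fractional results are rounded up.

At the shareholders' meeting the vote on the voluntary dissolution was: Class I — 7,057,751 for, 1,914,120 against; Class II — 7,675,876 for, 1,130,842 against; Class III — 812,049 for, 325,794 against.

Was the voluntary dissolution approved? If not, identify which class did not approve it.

Not approved — the Class I shares did not give the required vote.

Class I: 3/4 of 9412438 = 7059328.50, rounded up to 7059329; 7,059,329 required, 7,057,751 in favor — not approved.
Class II: 4/5 of 9594844 = 7675875.20, rounded up to 7675876; 7,675,876 required, 7,675,876 in favor — approved.
Class III: 3/5 of 1352865 = 811719; 811,719 required, 812,049 in favor — approved.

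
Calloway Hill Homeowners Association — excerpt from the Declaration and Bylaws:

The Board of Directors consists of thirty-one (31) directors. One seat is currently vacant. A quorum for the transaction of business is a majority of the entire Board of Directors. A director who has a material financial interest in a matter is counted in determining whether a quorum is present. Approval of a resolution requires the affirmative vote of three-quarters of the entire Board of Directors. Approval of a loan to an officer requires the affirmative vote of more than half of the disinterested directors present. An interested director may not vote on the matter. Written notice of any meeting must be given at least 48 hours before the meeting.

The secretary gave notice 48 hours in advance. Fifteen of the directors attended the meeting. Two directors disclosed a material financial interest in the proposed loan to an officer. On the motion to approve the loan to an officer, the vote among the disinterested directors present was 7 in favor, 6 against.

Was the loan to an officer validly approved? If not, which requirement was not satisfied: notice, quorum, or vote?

Invalid — quorum requirement not satisfied.

Notice: 48 hours given; 48 required (48 ≥ 48). Satisfied.
Quorum: 15 present (interested directors count toward quorum); quorum is 16. Not satisfied.
Vote: the loan to an officer requires a majority of the disinterested directors present (15 − 2 = 13). A majority of 13 is 7, so 7 affirmative votes are needed; 7 voted in favor. Satisfied. (Moot — without a quorum no business can be validly transacted.)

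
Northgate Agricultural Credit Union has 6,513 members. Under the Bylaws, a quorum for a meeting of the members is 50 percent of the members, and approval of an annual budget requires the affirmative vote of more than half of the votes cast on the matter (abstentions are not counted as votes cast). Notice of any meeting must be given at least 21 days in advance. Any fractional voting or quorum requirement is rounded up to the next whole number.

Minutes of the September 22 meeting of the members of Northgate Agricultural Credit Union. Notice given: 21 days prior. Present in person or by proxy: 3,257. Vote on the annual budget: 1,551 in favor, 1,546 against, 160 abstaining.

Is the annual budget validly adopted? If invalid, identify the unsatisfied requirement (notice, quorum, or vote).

Valid — all requirements satisfied.

Notice: 21 days given; 21 required. Satisfied.
Quorum: 50% of 6,513 = 3,256.50, rounded up to 3,257; 3,257 present. Satisfied.
Vote: requires a majority of the votes cast (3,257 − 160 abstaining = 3,097); a majority of 3097 is 1549, so 1,549 needed; 1,551 in favor. Satisfied.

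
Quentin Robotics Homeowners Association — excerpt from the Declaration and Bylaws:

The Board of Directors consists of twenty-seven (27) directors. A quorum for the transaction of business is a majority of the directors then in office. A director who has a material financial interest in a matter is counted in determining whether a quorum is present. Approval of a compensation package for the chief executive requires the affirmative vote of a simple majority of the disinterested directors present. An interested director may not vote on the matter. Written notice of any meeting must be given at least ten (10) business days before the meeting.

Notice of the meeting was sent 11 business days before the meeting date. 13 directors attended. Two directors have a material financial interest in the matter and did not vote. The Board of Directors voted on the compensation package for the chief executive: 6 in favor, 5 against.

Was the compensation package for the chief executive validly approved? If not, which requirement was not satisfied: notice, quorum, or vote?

Notice: 11 business days given; 10 required (11 ≥ 10). Satisfied.
Quorum: 13 present (interested directors count toward quorum); quorum is 14. Not satisfied.
Vote: the compensation package for the chief executive requires a majority of the disinterested directors present (13 − 2 = 11). A majority of 11 is 6, so 6 affirmative votes are needed; 6 voted in favor. Satisfied. (Moot — without a quorum no business can be validly transacted.)

Invalid — quorum requirement not satisfied.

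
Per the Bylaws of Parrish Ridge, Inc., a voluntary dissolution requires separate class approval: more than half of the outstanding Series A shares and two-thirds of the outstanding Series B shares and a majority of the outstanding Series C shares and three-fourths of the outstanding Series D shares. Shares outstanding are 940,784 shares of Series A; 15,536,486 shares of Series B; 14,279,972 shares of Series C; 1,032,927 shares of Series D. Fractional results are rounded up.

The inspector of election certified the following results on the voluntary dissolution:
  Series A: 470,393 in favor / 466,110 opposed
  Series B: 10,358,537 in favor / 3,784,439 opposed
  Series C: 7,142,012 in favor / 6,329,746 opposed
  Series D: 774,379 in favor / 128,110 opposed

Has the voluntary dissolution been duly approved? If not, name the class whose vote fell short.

Not approved — the Series D shares did not give the required vote.

Series A: a majority of 940784 is 470393; 470,393 required, 470,393 in favor — approved.
Series B: 2/3 of 15536486 = 10357657.33, rounded up to 10357658; 10,357,658 required, 10,358,537 in favor — approved.
Series C: a majority of 14279972 is 7139987; 7,139,987 required, 7,142,012 in favor — approved.
Series D: 3/4 of 1032927 = 774695.25, rounded up to 774696; 774,696 required, 774,379 in favor — not approved.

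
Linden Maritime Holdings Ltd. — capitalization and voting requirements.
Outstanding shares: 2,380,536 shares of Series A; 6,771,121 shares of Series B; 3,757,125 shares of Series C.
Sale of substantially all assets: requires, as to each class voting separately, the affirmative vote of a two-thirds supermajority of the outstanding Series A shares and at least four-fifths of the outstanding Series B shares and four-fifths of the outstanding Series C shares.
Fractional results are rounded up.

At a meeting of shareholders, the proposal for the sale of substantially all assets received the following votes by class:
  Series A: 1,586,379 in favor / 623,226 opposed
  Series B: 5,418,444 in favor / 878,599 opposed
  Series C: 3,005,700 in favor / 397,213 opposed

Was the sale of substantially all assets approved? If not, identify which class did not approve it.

Not approved — the Series A shares did not give the required vote.

Series A: 2/3 of 2380536 = 1587024; 1,587,024 required, 1,586,379 in favor — not approved.
Series B: 4/5 of 6771121 = 5416896.80, rounded up to 5416897; 5,416,897 required, 5,418,444 in favor — approved.
Series C: 4/5 of 3757125 = 3005700; 3,005,700 required, 3,005,700 in favor — approved.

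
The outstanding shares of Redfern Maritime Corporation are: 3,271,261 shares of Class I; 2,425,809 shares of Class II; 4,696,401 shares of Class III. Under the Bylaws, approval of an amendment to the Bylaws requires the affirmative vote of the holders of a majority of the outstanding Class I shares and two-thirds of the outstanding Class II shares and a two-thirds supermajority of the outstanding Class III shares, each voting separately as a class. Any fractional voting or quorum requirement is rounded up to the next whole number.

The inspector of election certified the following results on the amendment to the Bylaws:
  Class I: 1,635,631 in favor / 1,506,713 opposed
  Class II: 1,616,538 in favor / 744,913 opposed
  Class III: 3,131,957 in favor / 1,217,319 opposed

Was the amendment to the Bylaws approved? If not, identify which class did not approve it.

Not approved — the Class II shares did not give the required vote.

Class I: a majority of 3271261 is 1635631; 1,635,631 required, 1,635,631 in favor — approved.
Class II: 2/3 of 2425809 = 1617206; 1,617,206 required, 1,616,538 in favor — not approved.
Class III: 2/3 of 4696401 = 3130934; 3,130,934 required, 3,131,957 in favor — approved.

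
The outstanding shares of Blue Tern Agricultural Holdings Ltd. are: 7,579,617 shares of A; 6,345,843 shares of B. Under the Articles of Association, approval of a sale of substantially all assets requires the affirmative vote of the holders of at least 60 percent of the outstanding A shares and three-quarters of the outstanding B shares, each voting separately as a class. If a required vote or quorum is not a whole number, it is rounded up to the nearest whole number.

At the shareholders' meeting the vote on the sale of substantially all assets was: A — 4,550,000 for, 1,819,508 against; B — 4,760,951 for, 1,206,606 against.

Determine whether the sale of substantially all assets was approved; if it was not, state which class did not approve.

Approved — every class gave the required vote.

A: 3/5 of 7579617 = 4547770.20, rounded up to 4547771; 4,547,771 required, 4,550,000 in favor — approved.
B: 3/4 of 6345843 = 4759382.25, rounded up to 4759383; 4,759,383 required, 4,760,951 in favor — approved.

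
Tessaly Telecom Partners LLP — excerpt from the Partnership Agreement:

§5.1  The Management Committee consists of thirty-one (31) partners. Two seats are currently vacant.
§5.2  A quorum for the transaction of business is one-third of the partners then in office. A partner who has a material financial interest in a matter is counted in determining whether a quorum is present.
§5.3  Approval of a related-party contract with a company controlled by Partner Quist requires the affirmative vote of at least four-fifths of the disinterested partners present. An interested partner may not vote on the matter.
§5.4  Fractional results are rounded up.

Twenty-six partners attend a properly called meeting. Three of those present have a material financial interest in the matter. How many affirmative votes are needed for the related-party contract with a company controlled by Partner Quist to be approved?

The related-party contract with a company controlled by Partner Quist requires four-fifths of the disinterested partners present (26 − 3 = 23).
4/5 of 23 = 18.40, rounded up to 19.

19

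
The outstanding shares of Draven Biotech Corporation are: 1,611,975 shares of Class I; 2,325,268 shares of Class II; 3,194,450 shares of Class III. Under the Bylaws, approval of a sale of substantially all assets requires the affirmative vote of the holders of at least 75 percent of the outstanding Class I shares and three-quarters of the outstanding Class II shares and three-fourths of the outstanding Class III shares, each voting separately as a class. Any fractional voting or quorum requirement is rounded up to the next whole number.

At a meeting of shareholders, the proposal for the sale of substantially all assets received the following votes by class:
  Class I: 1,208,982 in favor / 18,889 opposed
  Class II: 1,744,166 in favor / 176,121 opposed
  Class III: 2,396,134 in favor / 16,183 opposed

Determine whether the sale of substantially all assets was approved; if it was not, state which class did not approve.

Class I: 3/4 of 1611975 = 1208981.25, rounded up to 1208982; 1,208,982 required, 1,208,982 in favor — approved.
Class II: 3/4 of 2325268 = 1743951; 1,743,951 required, 1,744,166 in favor — approved.
Class III: 3/4 of 3194450 = 2395837.50, rounded up to 2395838; 2,395,838 required, 2,396,134 in favor — approved.

Approved — every class gave the required vote.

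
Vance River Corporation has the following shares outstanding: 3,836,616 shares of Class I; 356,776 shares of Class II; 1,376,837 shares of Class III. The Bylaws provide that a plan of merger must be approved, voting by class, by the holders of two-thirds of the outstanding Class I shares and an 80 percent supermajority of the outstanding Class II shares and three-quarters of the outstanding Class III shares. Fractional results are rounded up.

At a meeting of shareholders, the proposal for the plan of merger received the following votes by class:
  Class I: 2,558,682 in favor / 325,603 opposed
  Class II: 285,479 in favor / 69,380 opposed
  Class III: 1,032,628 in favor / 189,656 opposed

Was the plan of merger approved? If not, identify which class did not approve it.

Class I: 2/3 of 3836616 = 2557744; 2,557,744 required, 2,558,682 in favor — approved.
Class II: 4/5 of 356776 = 285420.80, rounded up to 285421; 285,421 required, 285,479 in favor — approved.
Class III: 3/4 of 1376837 = 1032627.75, rounded up to 1032628; 1,032,628 required, 1,032,628 in favor — approved.

Approved — every class gave the required vote.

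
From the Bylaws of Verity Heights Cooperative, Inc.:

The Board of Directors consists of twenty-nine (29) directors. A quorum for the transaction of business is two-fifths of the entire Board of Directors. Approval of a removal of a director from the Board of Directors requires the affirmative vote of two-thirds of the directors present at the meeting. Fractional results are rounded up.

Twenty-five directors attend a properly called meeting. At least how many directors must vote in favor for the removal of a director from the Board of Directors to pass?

The removal of a director from the Board of Directors requires two-thirds of the directors present (25).
2/3 of 25 = 16.67, rounded up to 17.

17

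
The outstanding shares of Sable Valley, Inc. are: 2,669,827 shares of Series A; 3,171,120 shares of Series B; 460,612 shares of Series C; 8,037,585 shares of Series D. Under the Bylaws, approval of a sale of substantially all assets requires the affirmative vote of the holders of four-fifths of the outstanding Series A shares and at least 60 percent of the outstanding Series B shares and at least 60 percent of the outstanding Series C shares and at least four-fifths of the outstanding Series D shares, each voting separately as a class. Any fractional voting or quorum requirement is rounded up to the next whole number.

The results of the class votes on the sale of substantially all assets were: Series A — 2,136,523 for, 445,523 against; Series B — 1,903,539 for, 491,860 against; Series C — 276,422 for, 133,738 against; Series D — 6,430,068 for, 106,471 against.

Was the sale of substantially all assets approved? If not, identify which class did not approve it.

Series A: 4/5 of 2669827 = 2135861.60, rounded up to 2135862; 2,135,862 required, 2,136,523 in favor — approved.
Series B: 3/5 of 3171120 = 1902672; 1,902,672 required, 1,903,539 in favor — approved.
Series C: 3/5 of 460612 = 276367.20, rounded up to 276368; 276,368 required, 276,422 in favor — approved.
Series D: 4/5 of 8037585 = 6430068; 6,430,068 required, 6,430,068 in favor — approved.

Approved — every class gave the required vote.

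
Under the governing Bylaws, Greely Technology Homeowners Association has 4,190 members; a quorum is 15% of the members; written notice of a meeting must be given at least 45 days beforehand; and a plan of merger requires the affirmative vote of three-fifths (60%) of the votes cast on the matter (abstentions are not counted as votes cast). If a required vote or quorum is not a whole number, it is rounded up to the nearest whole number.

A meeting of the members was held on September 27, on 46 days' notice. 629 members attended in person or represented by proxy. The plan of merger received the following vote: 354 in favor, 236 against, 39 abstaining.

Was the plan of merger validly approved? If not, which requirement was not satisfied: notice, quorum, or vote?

Notice: 46 days given; 45 required. Satisfied.
Quorum: 15% of 4,190 = 628.50, rounded up to 629; 629 present. Satisfied.
Vote: requires three-fifths of the votes cast (629 − 39 abstaining = 590); 3/5 of 590 = 354, so 354 needed; 354 in favor. Satisfied.

Valid — all requirements satisfied.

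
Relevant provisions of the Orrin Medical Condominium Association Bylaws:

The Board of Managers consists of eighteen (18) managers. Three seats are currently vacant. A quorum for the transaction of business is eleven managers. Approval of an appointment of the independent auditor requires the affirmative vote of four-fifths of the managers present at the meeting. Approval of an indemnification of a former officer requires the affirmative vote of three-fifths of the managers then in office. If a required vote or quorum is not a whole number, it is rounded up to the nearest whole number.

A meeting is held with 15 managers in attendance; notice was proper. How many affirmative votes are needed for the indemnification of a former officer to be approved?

The indemnification of a former officer requires three-fifths of the managers then in office (15).
3/5 of 15 = 9.

9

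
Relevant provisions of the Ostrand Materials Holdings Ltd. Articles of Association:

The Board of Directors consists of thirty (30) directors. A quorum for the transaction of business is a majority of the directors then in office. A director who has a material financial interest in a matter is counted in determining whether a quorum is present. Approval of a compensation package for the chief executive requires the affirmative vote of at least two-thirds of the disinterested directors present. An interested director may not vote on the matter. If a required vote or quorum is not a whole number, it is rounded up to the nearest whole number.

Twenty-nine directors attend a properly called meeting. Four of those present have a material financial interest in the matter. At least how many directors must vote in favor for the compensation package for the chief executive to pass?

17

The compensation package for the chief executive requires two-thirds of the disinterested directors present (29 − 4 = 25).
2/3 of 25 = 16.67, rounded up to 17.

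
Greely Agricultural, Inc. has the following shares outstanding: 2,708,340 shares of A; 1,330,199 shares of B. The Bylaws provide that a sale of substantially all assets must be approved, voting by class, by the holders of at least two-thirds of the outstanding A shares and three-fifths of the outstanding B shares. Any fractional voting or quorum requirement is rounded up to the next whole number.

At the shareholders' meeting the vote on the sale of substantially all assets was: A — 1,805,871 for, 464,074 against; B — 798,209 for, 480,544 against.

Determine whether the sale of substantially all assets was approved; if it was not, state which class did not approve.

A: 2/3 of 2708340 = 1805560; 1,805,560 required, 1,805,871 in favor — approved.
B: 3/5 of 1330199 = 798119.40, rounded up to 798120; 798,120 required, 798,209 in favor — approved.

Approved — every class gave the required vote.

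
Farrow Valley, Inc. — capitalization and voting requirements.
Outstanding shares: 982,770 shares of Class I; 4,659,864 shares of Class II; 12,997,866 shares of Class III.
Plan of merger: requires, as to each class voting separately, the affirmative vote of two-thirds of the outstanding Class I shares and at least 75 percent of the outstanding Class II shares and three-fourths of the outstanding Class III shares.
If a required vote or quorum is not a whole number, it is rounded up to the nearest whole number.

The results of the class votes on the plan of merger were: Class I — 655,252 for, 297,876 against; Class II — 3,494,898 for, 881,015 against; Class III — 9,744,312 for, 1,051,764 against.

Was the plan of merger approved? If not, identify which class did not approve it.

Not approved — the Class III shares did not give the required vote.

Class I: 2/3 of 982770 = 655180; 655,180 required, 655,252 in favor — approved.
Class II: 3/4 of 4659864 = 3494898; 3,494,898 required, 3,494,898 in favor — approved.
Class III: 3/4 of 12997866 = 9748399.50, rounded up to 9748400; 9,748,400 required, 9,744,312 in favor — not approved.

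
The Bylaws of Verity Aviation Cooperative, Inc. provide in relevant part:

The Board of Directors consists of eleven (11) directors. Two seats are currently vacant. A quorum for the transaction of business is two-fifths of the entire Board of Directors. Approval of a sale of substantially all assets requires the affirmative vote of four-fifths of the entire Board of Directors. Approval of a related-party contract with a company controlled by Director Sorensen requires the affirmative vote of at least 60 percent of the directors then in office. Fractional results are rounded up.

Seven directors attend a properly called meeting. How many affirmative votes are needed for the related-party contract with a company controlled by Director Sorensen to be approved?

6

The related-party contract with a company controlled by Director Sorensen requires three-fifths of the directors then in office (9).
3/5 of 9 = 5.40, rounded up to 6.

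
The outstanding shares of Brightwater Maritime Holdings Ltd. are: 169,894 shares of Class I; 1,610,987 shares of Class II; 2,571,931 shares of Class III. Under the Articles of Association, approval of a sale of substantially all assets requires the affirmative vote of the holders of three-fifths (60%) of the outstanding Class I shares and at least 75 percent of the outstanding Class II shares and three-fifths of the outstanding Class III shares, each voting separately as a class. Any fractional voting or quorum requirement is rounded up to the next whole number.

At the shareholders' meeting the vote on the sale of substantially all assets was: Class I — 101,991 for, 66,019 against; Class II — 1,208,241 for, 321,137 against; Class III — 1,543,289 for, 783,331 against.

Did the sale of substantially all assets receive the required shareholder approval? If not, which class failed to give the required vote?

Class I: 3/5 of 169894 = 101936.40, rounded up to 101937; 101,937 required, 101,991 in favor — approved.
Class II: 3/4 of 1610987 = 1208240.25, rounded up to 1208241; 1,208,241 required, 1,208,241 in favor — approved.
Class III: 3/5 of 2571931 = 1543158.60, rounded up to 1543159; 1,543,159 required, 1,543,289 in favor — approved.

Approved — every class gave the required vote.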